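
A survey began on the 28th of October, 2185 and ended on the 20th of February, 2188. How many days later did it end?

Day-of-year of October 28, 2185: 301.
Day-of-year of February 20, 2188: 51.
2185 has 365 days, so 365 − 301 = 64 days remain in 2185.
Full years: 2186: 365; 2187: 365. Sum = 730.
Total: 64 + 730 + 51 = 845 days.

845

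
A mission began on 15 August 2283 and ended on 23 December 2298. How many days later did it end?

Day-of-year of August 15, 2283: 227.
Day-of-year of December 23, 2298: 357.
2283 has 365 days, so 365 − 227 = 138 days remain in 2283.
Full years 2284–2297: 10 common + 4 leap = 10×365 + 4×366 = 5114 days.
Total: 138 + 5114 + 357 = 5609 days.

5609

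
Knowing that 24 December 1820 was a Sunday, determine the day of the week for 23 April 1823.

Wednesday

Day-of-year of December 24, 1820: 359.
Day-of-year of April 23, 1823: 113.
1820 has 366 days, so 366 − 359 = 7 days remain in 1820.
Full years: 1821: 365; 1822: 365. Sum = 730.
Total: 7 + 730 + 113 = 850 days.
850 mod 7 = 3, so 3 days after Sunday is Wednesday.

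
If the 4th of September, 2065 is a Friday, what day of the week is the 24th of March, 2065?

Tuesday

Count forward from the earlier date (March 24, 2065) to the later (September 4, 2065):
March 2065: 31 − 24 = 7 days remain.
Then April (30), May (31), June (30), July (31), August (31): 30 + 31 + 30 + 31 + 31 = 153 days.
September 1–4, 2065: 4 days.
Total: 7 + 153 + 4 = 164 days.
164 mod 7 = 3, so 3 days before Friday is Tuesday.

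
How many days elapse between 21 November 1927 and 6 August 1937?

From November 21, 1927 to November 21, 1936: 9 years, of which 3 contain a Feb 29 — 6×365 + 3×366 = 3288 days.
November 1936: 30 − 21 = 9 days remain.
Then December (31), January (31), February 1937 (28), March (31), April (30), May (31), June (30), July (31): 31 + 31 + 28 + 31 + 30 + 31 + 30 + 31 = 243 days.
August 1–6, 1937: 6 days.
Residual: 258 days.
Total: 3546 days.

3546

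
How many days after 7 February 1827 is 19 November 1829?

February 1827: 28 − 7 = 21 days remain (1827 is not a leap year, so February has 28 days).
Then 32 full months totalling 976 days.
November 1–19, 1829: 19 days.
Total: 21 + 976 + 19 = 1016 days.

1016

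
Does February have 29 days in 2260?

Yes

2260 is a leap year.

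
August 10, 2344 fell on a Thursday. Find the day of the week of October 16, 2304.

Count forward from the earlier date (October 16, 2304) to the later (August 10, 2344):
Day-of-year of October 16, 2304: 290.
Day-of-year of August 10, 2344: 223.
2304 has 366 days, so 366 − 290 = 76 days remain in 2304.
Full years 2305–2343: 30 common + 9 leap = 30×365 + 9×366 = 14244 days.
Total: 76 + 14244 + 223 = 14543 days.
14543 mod 7 = 4, so 4 days before Thursday is Sunday.

Sunday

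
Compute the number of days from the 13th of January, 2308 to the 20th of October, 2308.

January 2308: 31 − 13 = 18 days remain.
Then February 2308 (29), March (31), April (30), May (31), June (30), July (31), August (31), September (30): 29 + 31 + 30 + 31 + 30 + 31 + 31 + 30 = 243 days.
October 1–20, 2308: 20 days.
Total: 18 + 243 + 20 = 281 days.

281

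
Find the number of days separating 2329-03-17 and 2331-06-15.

820

March 17, 2329 → March 17, 2330: 365 days.
March 17, 2330 → March 17, 2331: 365 days.
March 2331: 31 − 17 = 14 days remain.
Then April (30), May (31): 30 + 31 = 61 days.
June 1–15, 2331: 15 days.
Residual: 90 days.
Total: 820 days.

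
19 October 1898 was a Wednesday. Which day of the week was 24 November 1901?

Day-of-year of October 19, 1898: 292.
Day-of-year of November 24, 1901: 328.
1898 has 365 days, so 365 − 292 = 73 days remain in 1898.
Full years: 1899: 365; 1900: 365. Sum = 730.
Total: 73 + 730 + 328 = 1131 days.
1131 mod 7 = 4, so 4 days after Wednesday is Sunday.

Sunday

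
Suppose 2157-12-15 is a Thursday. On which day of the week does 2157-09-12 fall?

Count forward from the earlier date (September 12, 2157) to the later (December 15, 2157):
September 2157: 30 − 12 = 18 days remain.
Then October (31), November (30): 31 + 30 = 61 days.
December 1–15, 2157: 15 days.
Total: 18 + 61 + 15 = 94 days.
94 mod 7 = 3, so 3 days before Thursday is Monday.

Monday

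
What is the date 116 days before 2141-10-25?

2141-07-01

Count 116 days before October 25, 2141:
July 2141: 31 − 1 = 30 days remain.
Then August (31), September (30): 31 + 30 = 61 days.
October 1–25, 2141: 25 days.
Total: 30 + 61 + 25 = 116 days.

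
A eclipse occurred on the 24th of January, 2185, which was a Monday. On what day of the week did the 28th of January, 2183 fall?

Tuesday

Count forward from the earlier date (January 28, 2183) to the later (January 24, 2185):
January 2183: 31 − 28 = 3 days remain.
Then 23 full months totalling 700 days.
January 1–24, 2185: 24 days.
Total: 3 + 700 + 24 = 727 days.
727 mod 7 = 6, so 6 days before Monday is Tuesday.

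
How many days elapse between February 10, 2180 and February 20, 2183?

February 10, 2180 → February 10, 2181: 366 days (2180 is a leap year).
February 10, 2181 → February 10, 2182: 365 days.
February 10, 2182 → February 10, 2183: 365 days.
Within February 2183: 20 − 10 = 10 days.
Total: 1106 days.

1106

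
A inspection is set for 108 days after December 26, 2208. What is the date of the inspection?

April 13, 2209

Count 108 days after December 26, 2208:
Day-of-year of December 26, 2208: 361.
Day-of-year of April 13, 2209: 103.
2208 has 366 days, so 366 − 361 = 5 days remain in 2208.
Total: 5 + 103 = 108 days.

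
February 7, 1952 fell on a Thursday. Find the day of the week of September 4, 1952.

Thursday

February 1952: 29 − 7 = 22 days remain (1952 is a leap year, so February has 29 days).
Then March (31), April (30), May (31), June (30), July (31), August (31): 31 + 30 + 31 + 30 + 31 + 31 = 184 days.
September 1–4, 1952: 4 days.
Total: 22 + 184 + 4 = 210 days.
210 is a multiple of 7, so September 4, 1952 falls on the same weekday: Thursday.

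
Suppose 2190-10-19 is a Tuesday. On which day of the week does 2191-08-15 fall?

Monday

Day-of-year of October 19, 2190: 292.
Day-of-year of August 15, 2191: 227.
2190 has 365 days, so 365 − 292 = 73 days remain in 2190.
Total: 73 + 227 = 300 days.
300 mod 7 = 6, so 6 days after Tuesday is Monday.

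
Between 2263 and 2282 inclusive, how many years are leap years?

Years divisible by 4 in [2263, 2282]: 2264, 2268, 2272, 2276, 2280.
No century exceptions apply. Count: 5.

5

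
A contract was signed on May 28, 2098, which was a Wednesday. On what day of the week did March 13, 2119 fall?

Monday

From May 28, 2098 to May 28, 2118: 20 years, of which 4 contain a Feb 29 — 16×365 + 4×366 = 7304 days.
(2100 is not a leap year (divisible by 100 but not 400).)
May 2118: 31 − 28 = 3 days remain.
Then 9 full months totalling 273 days.
March 1–13, 2119: 13 days.
Residual: 289 days.
Total: 7593 days.
7593 mod 7 = 5, so 5 days after Wednesday is Monday.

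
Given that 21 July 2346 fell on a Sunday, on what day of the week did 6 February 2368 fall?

From July 21, 2346 to July 21, 2367: 21 years, of which 5 contain a Feb 29 — 16×365 + 5×366 = 7670 days.
July 2367: 31 − 21 = 10 days remain.
Then August (31), September (30), October (31), November (30), December (31), January (31): 31 + 30 + 31 + 30 + 31 + 31 = 184 days.
February 1–6, 2368: 6 days (2368 is a leap year).
Residual: 200 days.
Total: 7870 days.
7870 mod 7 = 2, so 2 days after Sunday is Tuesday.

Tuesday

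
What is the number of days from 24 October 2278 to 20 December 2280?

788

October 24, 2278 → October 24, 2279: 365 days.
October 24, 2279 → October 24, 2280: 366 days (2280 is a leap year).
October 2280: 31 − 24 = 7 days remain.
Then November (30): 30 days.
December 1–20, 2280: 20 days.
Residual: 57 days.
Total: 788 days.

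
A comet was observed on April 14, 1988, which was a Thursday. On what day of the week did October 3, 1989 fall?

April 14, 1988 → April 14, 1989: 365 days.
April 1989: 30 − 14 = 16 days remain.
Then May (31), June (30), July (31), August (31), September (30): 31 + 30 + 31 + 31 + 30 = 153 days.
October 1–3, 1989: 3 days.
Residual: 172 days.
Total: 537 days.
537 mod 7 = 5, so 5 days after Thursday is Tuesday.

Tuesday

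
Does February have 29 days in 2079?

No

2079 is not a leap year.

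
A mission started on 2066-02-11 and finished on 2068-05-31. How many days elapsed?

February 11, 2066 → February 11, 2067: 365 days.
February 11, 2067 → February 11, 2068: 365 days.
February 2068: 29 − 11 = 18 days remain (2068 is a leap year, so February has 29 days).
Then March (31), April (30): 31 + 30 = 61 days.
May 1–31, 2068: 31 days.
Residual: 110 days.
Total: 840 days.

840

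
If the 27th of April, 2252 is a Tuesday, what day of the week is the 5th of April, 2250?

Friday

Count forward from the earlier date (April 5, 2250) to the later (April 27, 2252):
April 2250: 30 − 5 = 25 days remain.
Then 23 full months totalling 701 days.
April 1–27, 2252: 27 days.
Total: 25 + 701 + 27 = 753 days.
753 mod 7 = 4, so 4 days before Tuesday is Friday.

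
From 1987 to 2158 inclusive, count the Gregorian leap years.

42

Years divisible by 4: 1988, 1992, …, 2156 — 43 in all.
Of these, 2100 is divisible by 100 but not 400, so not leap.
2000 is divisible by 400, so still leap.
Leap years: 43 − 1 = 42.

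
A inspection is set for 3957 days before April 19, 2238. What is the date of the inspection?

June 19, 2227

Count 3957 days before April 19, 2238:
Day-of-year of June 19, 2227: 170.
Day-of-year of April 19, 2238: 109.
2227 has 365 days, so 365 − 170 = 195 days remain in 2227.
Full years 2228–2237: 7 common + 3 leap = 7×365 + 3×366 = 3653 days.
Total: 195 + 3653 + 109 = 3957 days.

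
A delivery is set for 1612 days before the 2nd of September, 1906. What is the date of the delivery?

the 4th of April, 1902

Count 1612 days before September 2, 1906:
April 4, 1902 → April 4, 1903: 365 days.
April 4, 1903 → April 4, 1904: 366 days (1904 is a leap year).
April 4, 1904 → April 4, 1905: 365 days.
April 4, 1905 → April 4, 1906: 365 days.
April 1906: 30 − 4 = 26 days remain.
Then May (31), June (30), July (31), August (31): 31 + 30 + 31 + 31 = 123 days.
September 1–2, 1906: 2 days.
Residual: 151 days.
Total: 1612 days.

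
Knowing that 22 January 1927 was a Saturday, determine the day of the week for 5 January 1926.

Count forward from the earlier date (January 5, 1926) to the later (January 22, 1927):
January 1926: 31 − 5 = 26 days remain.
Then 11 full months totalling 334 days.
January 1–22, 1927: 22 days.
Total: 26 + 334 + 22 = 382 days.
382 mod 7 = 4, so 4 days before Saturday is Tuesday.

Tuesday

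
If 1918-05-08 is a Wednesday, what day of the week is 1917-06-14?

Count forward from the earlier date (June 14, 1917) to the later (May 8, 1918):
June 1917: 30 − 14 = 16 days remain.
Then 10 full months totalling 304 days.
May 1–8, 1918: 8 days.
Residual: 328 days.
Total: 328 days.
328 mod 7 = 6, so 6 days before Wednesday is Thursday.

Thursday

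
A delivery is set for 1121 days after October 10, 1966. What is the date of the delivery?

November 4, 1969

Count 1121 days after October 10, 1966:
Day-of-year of October 10, 1966: 283.
Day-of-year of November 4, 1969: 308.
1966 has 365 days, so 365 − 283 = 82 days remain in 1966.
Full years: 1967: 365; 1968: 366. Sum = 731.
Total: 82 + 731 + 308 = 1121 days.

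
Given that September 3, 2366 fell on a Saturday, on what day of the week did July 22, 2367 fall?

September 2366: 30 − 3 = 27 days remain.
Then 9 full months totalling 273 days.
July 1–22, 2367: 22 days.
Residual: 322 days.
Total: 322 days.
322 is a multiple of 7, so July 22, 2367 falls on the same weekday: Saturday.

Saturday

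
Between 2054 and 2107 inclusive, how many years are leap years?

Years divisible by 4: 2056, 2060, …, 2104 — 13 in all.
Of these, 2100 is divisible by 100 but not 400, so not leap.
Leap years: 13 − 1 = 12.

12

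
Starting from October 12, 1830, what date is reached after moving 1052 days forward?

August 29, 1833

Count 1052 days after October 12, 1830:
October 12, 1830 → October 12, 1831: 365 days.
October 12, 1831 → October 12, 1832: 366 days (1832 is a leap year).
October 1832: 31 − 12 = 19 days remain.
Then 9 full months totalling 273 days.
August 1–29, 1833: 29 days.
Residual: 321 days.
Total: 1052 days.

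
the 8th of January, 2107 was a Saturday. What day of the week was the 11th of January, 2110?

Saturday

Day-of-year of January 8, 2107: 8.
Day-of-year of January 11, 2110: 11.
2107 has 365 days, so 365 − 8 = 357 days remain in 2107.
Full years: 2108: 366; 2109: 365. Sum = 731.
Total: 357 + 731 + 11 = 1099 days.
1099 is a multiple of 7, so the 11th of January, 2110 falls on the same weekday: Saturday.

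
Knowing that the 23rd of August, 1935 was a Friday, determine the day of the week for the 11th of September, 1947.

Day-of-year of August 23, 1935: 235.
Day-of-year of September 11, 1947: 254.
1935 has 365 days, so 365 − 235 = 130 days remain in 1935.
Full years 1936–1946: 8 common + 3 leap = 8×365 + 3×366 = 4018 days.
Total: 130 + 4018 + 254 = 4402 days.
4402 mod 7 = 6, so 6 days after Friday is Thursday.

Thursday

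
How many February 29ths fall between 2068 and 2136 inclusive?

Years divisible by 4: 2068, 2072, …, 2136 — 18 in all.
Of these, 2100 is divisible by 100 but not 400, so not leap.
Leap years: 18 − 1 = 17.

17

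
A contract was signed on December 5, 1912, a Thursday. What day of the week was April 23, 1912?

Tuesday

Count forward from the earlier date (April 23, 1912) to the later (December 5, 1912):
April 1912: 30 − 23 = 7 days remain.
Then May (31), June (30), July (31), August (31), September (30), October (31), November (30): 31 + 30 + 31 + 31 + 30 + 31 + 30 = 214 days.
December 1–5, 1912: 5 days.
Total: 7 + 214 + 5 = 226 days.
226 mod 7 = 2, so 2 days before Thursday is Tuesday.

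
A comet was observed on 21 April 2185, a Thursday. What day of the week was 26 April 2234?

Day-of-year of April 21, 2185: 111.
Day-of-year of April 26, 2234: 116.
2185 has 365 days, so 365 − 111 = 254 days remain in 2185.
Full years 2186–2233: 37 common + 11 leap = 37×365 + 11×366 = 17531 days.
Total: 254 + 17531 + 116 = 17901 days.
17901 mod 7 = 2, so 2 days after Thursday is Saturday.

Saturday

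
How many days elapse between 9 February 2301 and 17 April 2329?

10294

Day-of-year of February 9, 2301: 40.
Day-of-year of April 17, 2329: 107.
2301 has 365 days, so 365 − 40 = 325 days remain in 2301.
Full years 2302–2328: 20 common + 7 leap = 20×365 + 7×366 = 9862 days.
Total: 325 + 9862 + 107 = 10294 days.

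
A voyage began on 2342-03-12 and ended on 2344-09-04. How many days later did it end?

907

March 12, 2342 → March 12, 2343: 365 days.
March 12, 2343 → March 12, 2344: 366 days (2344 is a leap year).
March 2344: 31 − 12 = 19 days remain.
Then April (30), May (31), June (30), July (31), August (31): 30 + 31 + 30 + 31 + 31 = 153 days.
September 1–4, 2344: 4 days.
Residual: 176 days.
Total: 907 days.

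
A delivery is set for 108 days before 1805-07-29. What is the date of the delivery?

1805-04-12

Count 108 days before July 29, 1805:
April 1805: 30 − 12 = 18 days remain.
Then May (31), June (30): 31 + 30 = 61 days.
July 1–29, 1805: 29 days.
Total: 18 + 61 + 29 = 108 days.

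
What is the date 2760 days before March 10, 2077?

August 19, 2069

Count 2760 days before March 10, 2077:
Day-of-year of August 19, 2069: 231.
Day-of-year of March 10, 2077: 69.
2069 has 365 days, so 365 − 231 = 134 days remain in 2069.
Full years 2070–2076: 5 common + 2 leap = 5×365 + 2×366 = 2557 days.
Total: 134 + 2557 + 69 = 2760 days.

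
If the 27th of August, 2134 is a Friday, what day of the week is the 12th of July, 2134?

Count forward from the earlier date (July 12, 2134) to the later (August 27, 2134):
July 2134: 31 − 12 = 19 days remain.
August 1–27, 2134: 27 days.
Total: 19 + 27 = 46 days.
46 mod 7 = 4, so 4 days before Friday is Monday.

Monday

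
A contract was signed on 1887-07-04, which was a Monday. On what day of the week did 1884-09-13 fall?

Saturday

Count forward from the earlier date (September 13, 1884) to the later (July 4, 1887):
September 13, 1884 → September 13, 1885: 365 days.
September 13, 1885 → September 13, 1886: 365 days.
September 1886: 30 − 13 = 17 days remain.
Then 9 full months totalling 273 days.
July 1–4, 1887: 4 days.
Residual: 294 days.
Total: 1024 days.
1024 mod 7 = 2, so 2 days before Monday is Saturday.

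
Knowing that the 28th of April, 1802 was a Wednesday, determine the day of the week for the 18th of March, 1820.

Saturday

From April 28, 1802 to April 28, 1819: 17 years, of which 4 contain a Feb 29 — 13×365 + 4×366 = 6209 days.
April 1819: 30 − 28 = 2 days remain.
Then 10 full months totalling 305 days.
March 1–18, 1820: 18 days.
Residual: 325 days.
Total: 6534 days.
6534 mod 7 = 3, so 3 days after Wednesday is Saturday.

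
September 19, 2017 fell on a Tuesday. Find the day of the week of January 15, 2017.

Sunday

Count forward from the earlier date (January 15, 2017) to the later (September 19, 2017):
January 2017: 31 − 15 = 16 days remain.
Then February 2017 (28), March (31), April (30), May (31), June (30), July (31), August (31): 28 + 31 + 30 + 31 + 30 + 31 + 31 = 212 days.
September 1–19, 2017: 19 days.
Total: 16 + 212 + 19 = 247 days.
247 mod 7 = 2, so 2 days before Tuesday is Sunday.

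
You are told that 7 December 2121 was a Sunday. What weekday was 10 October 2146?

Monday

From December 7, 2121 to December 7, 2145: 24 years, of which 6 contain a Feb 29 — 18×365 + 6×366 = 8766 days.
December 2145: 31 − 7 = 24 days remain.
Then 9 full months totalling 273 days.
October 1–10, 2146: 10 days.
Residual: 307 days.
Total: 9073 days.
9073 mod 7 = 1, so 1 day after Sunday is Monday.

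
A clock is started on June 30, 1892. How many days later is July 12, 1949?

Day-of-year of June 30, 1892: 182.
Day-of-year of July 12, 1949: 193.
1892 has 366 days, so 366 − 182 = 184 days remain in 1892.
Full years 1893–1948: 43 common + 13 leap = 43×365 + 13×366 = 20453 days.
Total: 184 + 20453 + 193 = 20830 days.

20830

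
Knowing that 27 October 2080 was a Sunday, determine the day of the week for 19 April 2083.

October 27, 2080 → October 27, 2081: 365 days.
October 27, 2081 → October 27, 2082: 365 days.
October 2082: 31 − 27 = 4 days remain.
Then November (30), December (31), January (31), February 2083 (28), March (31): 30 + 31 + 31 + 28 + 31 = 151 days.
April 1–19, 2083: 19 days.
Residual: 174 days.
Total: 904 days.
904 mod 7 = 1, so 1 day after Sunday is Monday.

Monday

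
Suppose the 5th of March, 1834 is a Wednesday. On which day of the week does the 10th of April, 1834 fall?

Thursday

March 1834: 31 − 5 = 26 days remain.
April 1–10, 1834: 10 days.
Total: 26 + 10 = 36 days.
36 mod 7 = 1, so 1 day after Wednesday is Thursday.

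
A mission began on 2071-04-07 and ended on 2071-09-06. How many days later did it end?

152

April 2071: 30 − 7 = 23 days remain.
Then May (31), June (30), July (31), August (31): 31 + 30 + 31 + 31 = 123 days.
September 1–6, 2071: 6 days.
Total: 23 + 123 + 6 = 152 days.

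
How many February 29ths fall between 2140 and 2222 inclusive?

20

Years divisible by 4: 2140, 2144, …, 2220 — 21 in all.
Of these, 2200 is divisible by 100 but not 400, so not leap.
Leap years: 21 − 1 = 20.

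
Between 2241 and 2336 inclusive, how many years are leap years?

23

Years divisible by 4: 2244, 2248, …, 2336 — 24 in all.
Of these, 2300 is divisible by 100 but not 400, so not leap.
Leap years: 24 − 1 = 23.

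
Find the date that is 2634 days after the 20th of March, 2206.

the 5th of June, 2213

Count 2634 days after March 20, 2206:
Day-of-year of March 20, 2206: 79.
Day-of-year of June 5, 2213: 156.
2206 has 365 days, so 365 − 79 = 286 days remain in 2206.
Full years: 2207: 365; 2208: 366; 2209: 365; 2210: 365; 2211: 365; 2212: 366. Sum = 2192.
Total: 286 + 2192 + 156 = 2634 days.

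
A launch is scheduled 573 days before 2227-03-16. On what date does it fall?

2225-08-20

Count 573 days before March 16, 2227:
August 2225: 31 − 20 = 11 days remain.
Then 18 full months totalling 546 days.
March 1–16, 2227: 16 days.
Total: 11 + 546 + 16 = 573 days.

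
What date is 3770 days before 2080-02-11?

2069-10-16

Count 3770 days before February 11, 2080:
From October 16, 2069 to October 16, 2079: 10 years, of which 2 contain a Feb 29 — 8×365 + 2×366 = 3652 days.
October 2079: 31 − 16 = 15 days remain.
Then November (30), December (31), January (31): 30 + 31 + 31 = 92 days.
February 1–11, 2080: 11 days (2080 is a leap year).
Residual: 118 days.
Total: 3770 days.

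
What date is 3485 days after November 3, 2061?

May 20, 2071

Count 3485 days after November 3, 2061:
Day-of-year of November 3, 2061: 307.
Day-of-year of May 20, 2071: 140.
2061 has 365 days, so 365 − 307 = 58 days remain in 2061.
Full years 2062–2070: 7 common + 2 leap = 7×365 + 2×366 = 3287 days.
Total: 58 + 3287 + 140 = 3485 days.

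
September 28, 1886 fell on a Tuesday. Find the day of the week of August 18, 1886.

Count forward from the earlier date (August 18, 1886) to the later (September 28, 1886):
August 1886: 31 − 18 = 13 days remain.
September 1–28, 1886: 28 days.
Total: 13 + 28 = 41 days.
41 mod 7 = 6, so 6 days before Tuesday is Wednesday.

Wednesday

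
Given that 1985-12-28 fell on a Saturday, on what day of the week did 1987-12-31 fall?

Thursday

December 1985: 31 − 28 = 3 days remain.
Then 23 full months totalling 699 days.
December 1–31, 1987: 31 days.
Total: 3 + 699 + 31 = 733 days.
733 mod 7 = 5, so 5 days after Saturday is Thursday.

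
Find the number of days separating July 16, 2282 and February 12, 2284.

576

Day-of-year of July 16, 2282: 197.
Day-of-year of February 12, 2284: 43.
2282 has 365 days, so 365 − 197 = 168 days remain in 2282.
Full years: 2283: 365. Sum = 365.
Total: 168 + 365 + 43 = 576 days.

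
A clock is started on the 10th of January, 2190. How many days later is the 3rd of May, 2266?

27871

From January 10, 2190 to January 10, 2266: 76 years, of which 18 contain a Feb 29 — 58×365 + 18×366 = 27758 days.
(2200 is not a leap year (divisible by 100 but not 400).)
January 2266: 31 − 10 = 21 days remain.
Then February 2266 (28), March (31), April (30): 28 + 31 + 30 = 89 days.
May 1–3, 2266: 3 days.
Residual: 113 days.
Total: 27871 days.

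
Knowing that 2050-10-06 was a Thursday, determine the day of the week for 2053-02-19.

Day-of-year of October 6, 2050: 279.
Day-of-year of February 19, 2053: 50.
2050 has 365 days, so 365 − 279 = 86 days remain in 2050.
Full years: 2051: 365; 2052: 366. Sum = 731.
Total: 86 + 731 + 50 = 867 days.
867 mod 7 = 6, so 6 days after Thursday is Wednesday.

Wednesday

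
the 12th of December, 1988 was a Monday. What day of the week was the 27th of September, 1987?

Count forward from the earlier date (September 27, 1987) to the later (December 12, 1988):
September 1987: 30 − 27 = 3 days remain.
Then 14 full months totalling 427 days.
December 1–12, 1988: 12 days.
Total: 3 + 427 + 12 = 442 days.
442 mod 7 = 1, so 1 day before Monday is Sunday.

Sunday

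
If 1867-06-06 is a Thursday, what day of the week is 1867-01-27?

Sunday

Count forward from the earlier date (January 27, 1867) to the later (June 6, 1867):
January 1867: 31 − 27 = 4 days remain.
Then February 1867 (28), March (31), April (30), May (31): 28 + 31 + 30 + 31 = 120 days.
June 1–6, 1867: 6 days.
Total: 4 + 120 + 6 = 130 days.
130 mod 7 = 4, so 4 days before Thursday is Sunday.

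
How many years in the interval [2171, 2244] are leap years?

18

Years divisible by 4: 2172, 2176, …, 2244 — 19 in all.
Of these, 2200 is divisible by 100 but not 400, so not leap.
Leap years: 19 − 1 = 18.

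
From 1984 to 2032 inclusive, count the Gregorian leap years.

Years divisible by 4: 1984, 1988, …, 2032 — 13 in all.
2000 is divisible by 400, so still leap.
No century exceptions apply. Count: 13.

13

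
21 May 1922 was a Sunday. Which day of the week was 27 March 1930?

Thursday

From May 21, 1922 to May 21, 1929: 7 years, of which 2 contain a Feb 29 — 5×365 + 2×366 = 2557 days.
May 1929: 31 − 21 = 10 days remain.
Then 9 full months totalling 273 days.
March 1–27, 1930: 27 days.
Residual: 310 days.
Total: 2867 days.
2867 mod 7 = 4, so 4 days after Sunday is Thursday.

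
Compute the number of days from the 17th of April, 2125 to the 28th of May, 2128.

1137

April 17, 2125 → April 17, 2126: 365 days.
April 17, 2126 → April 17, 2127: 365 days.
April 17, 2127 → April 17, 2128: 366 days (2128 is a leap year).
April 2128: 30 − 17 = 13 days remain.
May 1–28, 2128: 28 days.
Residual: 41 days.
Total: 1137 days.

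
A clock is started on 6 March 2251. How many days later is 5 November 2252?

610

Day-of-year of March 6, 2251: 65.
Day-of-year of November 5, 2252: 310.
2251 has 365 days, so 365 − 65 = 300 days remain in 2251.
Total: 300 + 310 = 610 days.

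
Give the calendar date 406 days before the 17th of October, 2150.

the 6th of September, 2149

Count 406 days before October 17, 2150:
September 6, 2149 → September 6, 2150: 365 days.
September 2150: 30 − 6 = 24 days remain.
October 1–17, 2150: 17 days.
Residual: 41 days.
Total: 406 days.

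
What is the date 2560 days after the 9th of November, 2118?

the 12th of November, 2125

Count 2560 days after November 9, 2118:
Day-of-year of November 9, 2118: 313.
Day-of-year of November 12, 2125: 316.
2118 has 365 days, so 365 − 313 = 52 days remain in 2118.
Full years: 2119: 365; 2120: 366; 2121: 365; 2122: 365; 2123: 365; 2124: 366. Sum = 2192.
Total: 52 + 2192 + 316 = 2560 days.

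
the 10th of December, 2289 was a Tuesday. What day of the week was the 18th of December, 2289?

Wednesday

Within December 2289: 18 − 10 = 8 days.
8 mod 7 = 1, so 1 day after Tuesday is Wednesday.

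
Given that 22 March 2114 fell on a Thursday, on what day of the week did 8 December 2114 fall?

Saturday

March 2114: 31 − 22 = 9 days remain.
Then April (30), May (31), June (30), July (31), August (31), September (30), October (31), November (30): 30 + 31 + 30 + 31 + 31 + 30 + 31 + 30 = 244 days.
December 1–8, 2114: 8 days.
Total: 9 + 244 + 8 = 261 days.
261 mod 7 = 2, so 2 days after Thursday is Saturday.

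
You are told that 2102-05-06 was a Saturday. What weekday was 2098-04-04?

Count forward from the earlier date (April 4, 2098) to the later (May 6, 2102):
April 4, 2098 → April 4, 2099: 365 days.
April 4, 2099 → April 4, 2100: 365 days (2100 is not a leap year (divisible by 100 but not 400)).
April 4, 2100 → April 4, 2101: 365 days.
April 4, 2101 → April 4, 2102: 365 days.
April 2102: 30 − 4 = 26 days remain.
May 1–6, 2102: 6 days.
Residual: 32 days.
Total: 1492 days.
1492 mod 7 = 1, so 1 day before Saturday is Friday.

Friday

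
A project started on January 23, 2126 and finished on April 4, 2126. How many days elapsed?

71

January 2126: 31 − 23 = 8 days remain.
Then February 2126 (28), March (31): 28 + 31 = 59 days.
April 1–4, 2126: 4 days.
Total: 8 + 59 + 4 = 71 days.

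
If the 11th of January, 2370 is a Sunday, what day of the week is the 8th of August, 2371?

Sunday

January 11, 2370 → January 11, 2371: 365 days.
January 2371: 31 − 11 = 20 days remain.
Then February 2371 (28), March (31), April (30), May (31), June (30), July (31): 28 + 31 + 30 + 31 + 30 + 31 = 181 days.
August 1–8, 2371: 8 days.
Residual: 209 days.
Total: 574 days.
574 is a multiple of 7, so the 8th of August, 2371 falls on the same weekday: Sunday.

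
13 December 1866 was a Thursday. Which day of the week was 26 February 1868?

Wednesday

December 1866: 31 − 13 = 18 days remain.
Then 13 full months totalling 396 days.
February 1–26, 1868: 26 days (1868 is a leap year).
Total: 18 + 396 + 26 = 440 days.
440 mod 7 = 6, so 6 days after Thursday is Wednesday.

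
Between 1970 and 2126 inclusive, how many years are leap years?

Years divisible by 4: 1972, 1976, …, 2124 — 39 in all.
Of these, 2100 is divisible by 100 but not 400, so not leap.
2000 is divisible by 400, so still leap.
Leap years: 39 − 1 = 38.

38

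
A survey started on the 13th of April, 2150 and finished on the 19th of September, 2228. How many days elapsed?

28648

Day-of-year of April 13, 2150: 103.
Day-of-year of September 19, 2228: 263.
2150 has 365 days, so 365 − 103 = 262 days remain in 2150.
Full years 2151–2227: 59 common + 18 leap = 59×365 + 18×366 = 28123 days.
Total: 262 + 28123 + 263 = 28648 days.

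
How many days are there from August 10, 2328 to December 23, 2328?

August 2328: 31 − 10 = 21 days remain.
Then September (30), October (31), November (30): 30 + 31 + 30 = 91 days.
December 1–23, 2328: 23 days.
Total: 21 + 91 + 23 = 135 days.

135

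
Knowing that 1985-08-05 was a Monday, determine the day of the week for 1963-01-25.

Friday

Count forward from the earlier date (January 25, 1963) to the later (August 5, 1985):
From January 25, 1963 to January 25, 1985: 22 years, of which 6 contain a Feb 29 — 16×365 + 6×366 = 8036 days.
January 1985: 31 − 25 = 6 days remain.
Then February 1985 (28), March (31), April (30), May (31), June (30), July (31): 28 + 31 + 30 + 31 + 30 + 31 = 181 days.
August 1–5, 1985: 5 days.
Residual: 192 days.
Total: 8228 days.
8228 mod 7 = 3, so 3 days before Monday is Friday.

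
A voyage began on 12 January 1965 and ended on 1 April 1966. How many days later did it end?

444

January 12, 1965 → January 12, 1966: 365 days.
January 1966: 31 − 12 = 19 days remain.
Then February 1966 (28), March (31): 28 + 31 = 59 days.
April 1, 1966: 1 day.
Residual: 79 days.
Total: 444 days.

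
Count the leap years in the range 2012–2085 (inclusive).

19

Years divisible by 4: 2012, 2016, …, 2084 — 19 in all.
No century exceptions apply. Count: 19.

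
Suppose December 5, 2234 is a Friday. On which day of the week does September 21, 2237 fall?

Thursday

Day-of-year of December 5, 2234: 339.
Day-of-year of September 21, 2237: 264.
2234 has 365 days, so 365 − 339 = 26 days remain in 2234.
Full years: 2235: 365; 2236: 366. Sum = 731.
Total: 26 + 731 + 264 = 1021 days.
1021 mod 7 = 6, so 6 days after Friday is Thursday.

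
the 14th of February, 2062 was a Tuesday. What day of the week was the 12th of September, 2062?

Tuesday

February 2062: 28 − 14 = 14 days remain (2062 is not a leap year, so February has 28 days).
Then March (31), April (30), May (31), June (30), July (31), August (31): 31 + 30 + 31 + 30 + 31 + 31 = 184 days.
September 1–12, 2062: 12 days.
Total: 14 + 184 + 12 = 210 days.
210 is a multiple of 7, so the 12th of September, 2062 falls on the same weekday: Tuesday.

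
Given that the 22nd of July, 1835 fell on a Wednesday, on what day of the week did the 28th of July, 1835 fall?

Tuesday

Within July 1835: 28 − 22 = 6 days.
6 mod 7 = 6, so 6 days after Wednesday is Tuesday.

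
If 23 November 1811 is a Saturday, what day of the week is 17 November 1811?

Sunday

Count forward from the earlier date (November 17, 1811) to the later (November 23, 1811):
Within November 1811: 23 − 17 = 6 days.
6 mod 7 = 6, so 6 days before Saturday is Sunday.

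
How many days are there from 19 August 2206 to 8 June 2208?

August 19, 2206 → August 19, 2207: 365 days.
August 2207: 31 − 19 = 12 days remain.
Then 9 full months totalling 274 days.
June 1–8, 2208: 8 days.
Residual: 294 days.
Total: 659 days.

659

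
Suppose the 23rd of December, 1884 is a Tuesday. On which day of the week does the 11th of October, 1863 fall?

Count forward from the earlier date (October 11, 1863) to the later (December 23, 1884):
From October 11, 1863 to October 11, 1884: 21 years, of which 6 contain a Feb 29 — 15×365 + 6×366 = 7671 days.
October 1884: 31 − 11 = 20 days remain.
Then November (30): 30 days.
December 1–23, 1884: 23 days.
Residual: 73 days.
Total: 7744 days.
7744 mod 7 = 2, so 2 days before Tuesday is Sunday.

Sunday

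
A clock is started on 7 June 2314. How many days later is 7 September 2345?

From June 7, 2314 to June 7, 2345: 31 years, of which 8 contain a Feb 29 — 23×365 + 8×366 = 11323 days.
June 2345: 30 − 7 = 23 days remain.
Then July (31), August (31): 31 + 31 = 62 days.
September 1–7, 2345: 7 days.
Residual: 92 days.
Total: 11415 days.

11415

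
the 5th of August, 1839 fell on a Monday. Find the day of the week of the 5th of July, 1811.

Count forward from the earlier date (July 5, 1811) to the later (August 5, 1839):
From July 5, 1811 to July 5, 1839: 28 years, of which 7 contain a Feb 29 — 21×365 + 7×366 = 10227 days.
July 1839: 31 − 5 = 26 days remain.
August 1–5, 1839: 5 days.
Residual: 31 days.
Total: 10258 days.
10258 mod 7 = 3, so 3 days before Monday is Friday.

Friday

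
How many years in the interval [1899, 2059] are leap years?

Years divisible by 4: 1900, 1904, …, 2056 — 40 in all.
Of these, 1900 is divisible by 100 but not 400, so not leap.
2000 is divisible by 400, so still leap.
Leap years: 40 − 1 = 39.

39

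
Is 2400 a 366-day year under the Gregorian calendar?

2400 is a leap year (divisible by 400).

Yes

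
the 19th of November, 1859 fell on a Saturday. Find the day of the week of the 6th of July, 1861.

Day-of-year of November 19, 1859: 323.
Day-of-year of July 6, 1861: 187.
1859 has 365 days, so 365 − 323 = 42 days remain in 1859.
Full years: 1860: 366. Sum = 366.
Total: 42 + 366 + 187 = 595 days.
595 is a multiple of 7, so the 6th of July, 1861 falls on the same weekday: Saturday.

Saturday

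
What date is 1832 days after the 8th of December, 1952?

the 14th of December, 1957

Count 1832 days after December 8, 1952:
December 8, 1952 → December 8, 1953: 365 days.
December 8, 1953 → December 8, 1954: 365 days.
December 8, 1954 → December 8, 1955: 365 days.
December 8, 1955 → December 8, 1956: 366 days (1956 is a leap year).
December 8, 1956 → December 8, 1957: 365 days.
Within December 1957: 14 − 8 = 6 days.
Total: 1832 days.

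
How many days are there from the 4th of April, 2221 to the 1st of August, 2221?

April 2221: 30 − 4 = 26 days remain.
Then May (31), June (30), July (31): 31 + 30 + 31 = 92 days.
August 1, 2221: 1 day.
Total: 26 + 92 + 1 = 119 days.

119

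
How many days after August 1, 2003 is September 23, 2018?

Day-of-year of August 1, 2003: 213.
Day-of-year of September 23, 2018: 266.
2003 has 365 days, so 365 − 213 = 152 days remain in 2003.
Full years 2004–2017: 10 common + 4 leap = 10×365 + 4×366 = 5114 days.
Total: 152 + 5114 + 266 = 5532 days.

5532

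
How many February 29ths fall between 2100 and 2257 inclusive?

Years divisible by 4: 2100, 2104, …, 2256 — 40 in all.
Of these, 2100, 2200 are divisible by 100 but not 400, so not leap.
Leap years: 40 − 2 = 38.

38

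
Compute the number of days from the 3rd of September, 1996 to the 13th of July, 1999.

September 3, 1996 → September 3, 1997: 365 days.
September 3, 1997 → September 3, 1998: 365 days.
September 1998: 30 − 3 = 27 days remain.
Then 9 full months totalling 273 days.
July 1–13, 1999: 13 days.
Residual: 313 days.
Total: 1043 days.

1043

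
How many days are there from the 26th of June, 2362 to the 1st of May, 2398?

From June 26, 2362 to June 26, 2397: 35 years, of which 9 contain a Feb 29 — 26×365 + 9×366 = 12784 days.
June 2397: 30 − 26 = 4 days remain.
Then 10 full months totalling 304 days.
May 1, 2398: 1 day.
Residual: 309 days.
Total: 13093 days.

13093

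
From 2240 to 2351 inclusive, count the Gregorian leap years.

27

Years divisible by 4: 2240, 2244, …, 2348 — 28 in all.
Of these, 2300 is divisible by 100 but not 400, so not leap.
Leap years: 28 − 1 = 27.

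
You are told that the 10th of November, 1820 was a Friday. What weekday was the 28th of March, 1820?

Tuesday

Count forward from the earlier date (March 28, 1820) to the later (November 10, 1820):
March 1820: 31 − 28 = 3 days remain.
Then April (30), May (31), June (30), July (31), August (31), September (30), October (31): 30 + 31 + 30 + 31 + 31 + 30 + 31 = 214 days.
November 1–10, 1820: 10 days.
Total: 3 + 214 + 10 = 227 days.
227 mod 7 = 3, so 3 days before Friday is Tuesday.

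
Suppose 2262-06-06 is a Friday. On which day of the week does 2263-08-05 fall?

Wednesday

Day-of-year of June 6, 2262: 157.
Day-of-year of August 5, 2263: 217.
2262 has 365 days, so 365 − 157 = 208 days remain in 2262.
Total: 208 + 217 = 425 days.
425 mod 7 = 5, so 5 days after Friday is Wednesday.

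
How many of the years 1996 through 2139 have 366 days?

Years divisible by 4: 1996, 2000, …, 2136 — 36 in all.
Of these, 2100 is divisible by 100 but not 400, so not leap.
2000 is divisible by 400, so still leap.
Leap years: 36 − 1 = 35.

35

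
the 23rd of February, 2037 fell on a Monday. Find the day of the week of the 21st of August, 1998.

Friday

Count forward from the earlier date (August 21, 1998) to the later (February 23, 2037):
Day-of-year of August 21, 1998: 233.
Day-of-year of February 23, 2037: 54.
1998 has 365 days, so 365 − 233 = 132 days remain in 1998.
Full years 1999–2036: 28 common + 10 leap = 28×365 + 10×366 = 13880 days.
Total: 132 + 13880 + 54 = 14066 days.
14066 mod 7 = 3, so 3 days before Monday is Friday.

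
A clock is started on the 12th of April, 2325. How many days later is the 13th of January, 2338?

4659

Day-of-year of April 12, 2325: 102.
Day-of-year of January 13, 2338: 13.
2325 has 365 days, so 365 − 102 = 263 days remain in 2325.
Full years 2326–2337: 9 common + 3 leap = 9×365 + 3×366 = 4383 days.
Total: 263 + 4383 + 13 = 4659 days.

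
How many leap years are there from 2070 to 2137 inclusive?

16

Years divisible by 4: 2072, 2076, …, 2136 — 17 in all.
Of these, 2100 is divisible by 100 but not 400, so not leap.
Leap years: 17 − 1 = 16.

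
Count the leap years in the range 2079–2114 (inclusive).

Years divisible by 4 in [2079, 2114]: 2080, 2084, 2088, 2092, 2096, 2100, 2104, 2108, 2112.
Of these, 2100 is divisible by 100 but not 400, so not leap.
Leap years: 9 − 1 = 8.

8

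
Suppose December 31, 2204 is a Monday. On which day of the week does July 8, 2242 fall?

Day-of-year of December 31, 2204: 366.
Day-of-year of July 8, 2242: 189.
2204 has 366 days, so 366 − 366 = 0 days remain in 2204.
Full years 2205–2241: 28 common + 9 leap = 28×365 + 9×366 = 13514 days.
Total: 0 + 13514 + 189 = 13703 days.
13703 mod 7 = 4, so 4 days after Monday is Friday.

Friday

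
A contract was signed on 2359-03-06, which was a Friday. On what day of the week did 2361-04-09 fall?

March 6, 2359 → March 6, 2360: 366 days (2360 is a leap year).
March 6, 2360 → March 6, 2361: 365 days.
March 2361: 31 − 6 = 25 days remain.
April 1–9, 2361: 9 days.
Residual: 34 days.
Total: 765 days.
765 mod 7 = 2, so 2 days after Friday is Sunday.

Sunday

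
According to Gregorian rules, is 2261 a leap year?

2261 is not a leap year.

No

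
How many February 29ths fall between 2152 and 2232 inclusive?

Years divisible by 4: 2152, 2156, …, 2232 — 21 in all.
Of these, 2200 is divisible by 100 but not 400, so not leap.
Leap years: 21 − 1 = 20.

20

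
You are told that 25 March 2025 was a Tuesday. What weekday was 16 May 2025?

Friday

March 2025: 31 − 25 = 6 days remain.
Then April (30): 30 days.
May 1–16, 2025: 16 days.
Total: 6 + 30 + 16 = 52 days.
52 mod 7 = 3, so 3 days after Tuesday is Friday.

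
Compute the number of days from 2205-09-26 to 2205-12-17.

September 2205: 30 − 26 = 4 days remain.
Then October (31), November (30): 31 + 30 = 61 days.
December 1–17, 2205: 17 days.
Total: 4 + 61 + 17 = 82 days.

82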